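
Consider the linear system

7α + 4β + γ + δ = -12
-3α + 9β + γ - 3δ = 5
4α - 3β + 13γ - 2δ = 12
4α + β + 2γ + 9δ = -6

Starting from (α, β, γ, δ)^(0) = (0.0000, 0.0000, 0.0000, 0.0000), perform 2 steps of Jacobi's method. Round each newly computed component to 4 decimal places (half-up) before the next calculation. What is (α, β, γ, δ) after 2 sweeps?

Iteration 1:
  α = (-12 - (4)·0.0000 - (1)·0.0000 - (1)·0.0000) / (7) = -1.7143
  β = (5 - (-3)·0.0000 - (1)·0.0000 - (-3)·0.0000) / (9) = 0.5556
  γ = (12 - (4)·0.0000 - (-3)·0.0000 - (-2)·0.0000) / (13) = 0.9231
  δ = (-6 - (4)·0.0000 - (1)·0.0000 - (2)·0.0000) / (9) = -0.6667
Iteration 2:
  α = (-12 - (4)·0.5556 - (1)·0.9231 - (1)·-0.6667) / (7) = -2.0684
  β = (5 - (-3)·-1.7143 - (1)·0.9231 - (-3)·-0.6667) / (9) = -0.3407
  γ = (12 - (4)·-1.7143 - (-3)·0.5556 - (-2)·-0.6667) / (13) = 1.4762
  δ = (-6 - (4)·-1.7143 - (1)·0.5556 - (2)·0.9231) / (9) = -0.1716

(-2.0684, -0.3407, 1.4762, -0.1716)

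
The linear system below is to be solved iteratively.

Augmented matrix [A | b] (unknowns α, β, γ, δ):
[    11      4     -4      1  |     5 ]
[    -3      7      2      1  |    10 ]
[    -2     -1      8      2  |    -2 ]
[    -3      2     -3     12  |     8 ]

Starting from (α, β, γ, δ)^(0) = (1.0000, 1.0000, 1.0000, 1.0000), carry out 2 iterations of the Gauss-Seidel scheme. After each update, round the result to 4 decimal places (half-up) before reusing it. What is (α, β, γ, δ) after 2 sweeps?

(-0.1073, 1.3869, -0.2282, 0.3516)

Iteration 1:
  α = (5 - (4)·1.0000 - (-4)·1.0000 - (1)·1.0000) / (11) = 0.3636
  β = (10 - (-3)·0.3636 - (2)·1.0000 - (1)·1.0000) / (7) = 1.1558
  γ = (-2 - (-2)·0.3636 - (-1)·1.1558 - (2)·1.0000) / (8) = -0.2646
  δ = (8 - (-3)·0.3636 - (2)·1.1558 - (-3)·-0.2646) / (12) = 0.4988
Iteration 2:
  α = (5 - (4)·1.1558 - (-4)·-0.2646 - (1)·0.4988) / (11) = -0.1073
  β = (10 - (-3)·-0.1073 - (2)·-0.2646 - (1)·0.4988) / (7) = 1.3869
  γ = (-2 - (-2)·-0.1073 - (-1)·1.3869 - (2)·0.4988) / (8) = -0.2282
  δ = (8 - (-3)·-0.1073 - (2)·1.3869 - (-3)·-0.2282) / (12) = 0.3516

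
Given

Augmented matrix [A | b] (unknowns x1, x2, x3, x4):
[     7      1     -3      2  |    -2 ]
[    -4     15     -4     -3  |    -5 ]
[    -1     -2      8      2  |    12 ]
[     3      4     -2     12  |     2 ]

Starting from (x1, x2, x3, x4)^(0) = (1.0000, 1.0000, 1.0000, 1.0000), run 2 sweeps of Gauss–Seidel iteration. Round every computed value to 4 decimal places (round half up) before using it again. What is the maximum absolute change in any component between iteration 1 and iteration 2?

Iteration 1:
  x1 = (-2 - (1)·1.0000 - (-3)·1.0000 - (2)·1.0000) / (7) = -0.2857
  x2 = (-5 - (-4)·-0.2857 - (-4)·1.0000 - (-3)·1.0000) / (15) = 0.0571
  x3 = (12 - (-1)·-0.2857 - (-2)·0.0571 - (2)·1.0000) / (8) = 1.2286
  x4 = (2 - (3)·-0.2857 - (4)·0.0571 - (-2)·1.2286) / (12) = 0.4238
Iteration 2:
  x1 = (-2 - (1)·0.0571 - (-3)·1.2286 - (2)·0.4238) / (7) = 0.1116
  x2 = (-5 - (-4)·0.1116 - (-4)·1.2286 - (-3)·0.4238) / (15) = 0.1088
  x3 = (12 - (-1)·0.1116 - (-2)·0.1088 - (2)·0.4238) / (8) = 1.4352
  x4 = (2 - (3)·0.1116 - (4)·0.1088 - (-2)·1.4352) / (12) = 0.3417
Change: (0.3973, 0.0517, 0.2066, -0.0821) → max |·| = 0.3973

0.3973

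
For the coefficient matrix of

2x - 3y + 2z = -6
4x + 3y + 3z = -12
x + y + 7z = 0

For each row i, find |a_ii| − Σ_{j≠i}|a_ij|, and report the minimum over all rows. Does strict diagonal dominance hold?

-4

row 1: |2| − (3+2) = -3
row 2: |3| − (4+3) = -4
row 3: |7| − (1+1) = 5
minimum over rows = -4 → not strictly diagonally dominant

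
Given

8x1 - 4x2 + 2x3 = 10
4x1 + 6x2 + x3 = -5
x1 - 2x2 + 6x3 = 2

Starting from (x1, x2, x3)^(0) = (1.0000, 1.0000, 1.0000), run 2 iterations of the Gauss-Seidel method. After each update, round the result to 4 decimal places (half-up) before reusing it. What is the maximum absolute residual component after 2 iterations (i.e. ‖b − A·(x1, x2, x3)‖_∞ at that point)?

Iteration 1:
  x1 = (10 - (-4)·1.0000 - (2)·1.0000) / (8) = 1.5000
  x2 = (-5 - (4)·1.5000 - (1)·1.0000) / (6) = -2.0000
  x3 = (2 - (1)·1.5000 - (-2)·-2.0000) / (6) = -0.5833
Iteration 2:
  x1 = (10 - (-4)·-2.0000 - (2)·-0.5833) / (8) = 0.3958
  x2 = (-5 - (4)·0.3958 - (1)·-0.5833) / (6) = -1.0000
  x3 = (2 - (1)·0.3958 - (-2)·-1.0000) / (6) = -0.0660
Residual b − A·x = (2.9656, -0.5172, 0.0002); ∞-norm = 2.9656

2.9656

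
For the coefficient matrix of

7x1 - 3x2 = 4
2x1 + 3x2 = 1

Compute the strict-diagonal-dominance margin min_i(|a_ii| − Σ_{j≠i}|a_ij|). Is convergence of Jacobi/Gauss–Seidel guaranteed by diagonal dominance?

row 1: |7| − (3) = 4
row 2: |3| − (2) = 1
minimum over rows = 1 → strictly diagonally dominant (convergence guaranteed)

1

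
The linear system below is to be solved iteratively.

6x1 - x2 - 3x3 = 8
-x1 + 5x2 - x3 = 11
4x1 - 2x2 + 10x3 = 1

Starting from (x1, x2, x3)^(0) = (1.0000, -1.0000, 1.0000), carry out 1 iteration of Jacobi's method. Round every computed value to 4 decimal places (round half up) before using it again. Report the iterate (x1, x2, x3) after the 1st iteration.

Iteration 1:
  x1 = (8 - (-1)·-1.0000 - (-3)·1.0000) / (6) = 1.6667
  x2 = (11 - (-1)·1.0000 - (-1)·1.0000) / (5) = 2.6000
  x3 = (1 - (4)·1.0000 - (-2)·-1.0000) / (10) = -0.5000

(1.6667, 2.6000, -0.5000)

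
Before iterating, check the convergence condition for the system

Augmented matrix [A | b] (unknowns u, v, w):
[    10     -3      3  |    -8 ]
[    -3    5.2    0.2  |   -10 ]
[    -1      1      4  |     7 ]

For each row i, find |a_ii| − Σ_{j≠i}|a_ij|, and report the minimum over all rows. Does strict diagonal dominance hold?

row 1: |10| − (3+3) = 4
row 2: |5.2| − (3+0.2) = 2
row 3: |4| − (1+1) = 2
minimum over rows = 2 → strictly diagonally dominant (convergence guaranteed)

2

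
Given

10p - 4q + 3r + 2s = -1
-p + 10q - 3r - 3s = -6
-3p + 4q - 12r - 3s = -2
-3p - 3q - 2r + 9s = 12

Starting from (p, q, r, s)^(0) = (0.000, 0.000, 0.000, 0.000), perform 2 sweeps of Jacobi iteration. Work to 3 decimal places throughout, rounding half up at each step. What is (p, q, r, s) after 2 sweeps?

(-0.657, -0.160, -0.342, 1.137)

Iteration 1:
  p = (-1 - (-4)·0.000 - (3)·0.000 - (2)·0.000) / (10) = -0.100
  q = (-6 - (-1)·0.000 - (-3)·0.000 - (-3)·0.000) / (10) = -0.600
  r = (-2 - (-3)·0.000 - (4)·0.000 - (-3)·0.000) / (-12) = 0.167
  s = (12 - (-3)·0.000 - (-3)·0.000 - (-2)·0.000) / (9) = 1.333
Iteration 2:
  p = (-1 - (-4)·-0.600 - (3)·0.167 - (2)·1.333) / (10) = -0.657
  q = (-6 - (-1)·-0.100 - (-3)·0.167 - (-3)·1.333) / (10) = -0.160
  r = (-2 - (-3)·-0.100 - (4)·-0.600 - (-3)·1.333) / (-12) = -0.342
  s = (12 - (-3)·-0.100 - (-3)·-0.600 - (-2)·0.167) / (9) = 1.137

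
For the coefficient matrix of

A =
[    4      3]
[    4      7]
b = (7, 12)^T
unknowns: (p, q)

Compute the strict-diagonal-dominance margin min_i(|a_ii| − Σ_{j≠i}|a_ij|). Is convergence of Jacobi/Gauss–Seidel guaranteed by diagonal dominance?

row 1: |4| − (3) = 1
row 2: |7| − (4) = 3
minimum over rows = 1 → strictly diagonally dominant (convergence guaranteed)

1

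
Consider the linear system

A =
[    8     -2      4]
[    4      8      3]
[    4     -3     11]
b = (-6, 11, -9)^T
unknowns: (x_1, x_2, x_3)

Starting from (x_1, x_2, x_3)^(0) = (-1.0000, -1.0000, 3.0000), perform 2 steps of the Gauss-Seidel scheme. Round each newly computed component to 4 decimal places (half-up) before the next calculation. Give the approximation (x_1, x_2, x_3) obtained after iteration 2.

(-0.6250, 1.5000, -0.1818)

Iteration 1:
  x_1 = (-6 - (-2)·-1.0000 - (4)·3.0000) / (8) = -2.5000
  x_2 = (11 - (4)·-2.5000 - (3)·3.0000) / (8) = 1.5000
  x_3 = (-9 - (4)·-2.5000 - (-3)·1.5000) / (11) = 0.5000
Iteration 2:
  x_1 = (-6 - (-2)·1.5000 - (4)·0.5000) / (8) = -0.6250
  x_2 = (11 - (4)·-0.6250 - (3)·0.5000) / (8) = 1.5000
  x_3 = (-9 - (4)·-0.6250 - (-3)·1.5000) / (11) = -0.1818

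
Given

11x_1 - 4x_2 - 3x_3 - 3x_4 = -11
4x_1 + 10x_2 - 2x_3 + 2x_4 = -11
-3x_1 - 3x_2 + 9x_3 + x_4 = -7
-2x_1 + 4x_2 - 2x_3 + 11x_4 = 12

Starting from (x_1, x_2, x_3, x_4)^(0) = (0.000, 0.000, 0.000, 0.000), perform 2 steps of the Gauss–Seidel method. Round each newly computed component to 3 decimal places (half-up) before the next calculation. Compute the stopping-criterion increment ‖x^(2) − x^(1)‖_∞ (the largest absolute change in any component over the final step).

Iteration 1:
  x_1 = (-11 - (-4)·0.000 - (-3)·0.000 - (-3)·0.000) / (11) = -1.000
  x_2 = (-11 - (4)·-1.000 - (-2)·0.000 - (2)·0.000) / (10) = -0.700
  x_3 = (-7 - (-3)·-1.000 - (-3)·-0.700 - (1)·0.000) / (9) = -1.344
  x_4 = (12 - (-2)·-1.000 - (4)·-0.700 - (-2)·-1.344) / (11) = 0.919
Iteration 2:
  x_1 = (-11 - (-4)·-0.700 - (-3)·-1.344 - (-3)·0.919) / (11) = -1.370
  x_2 = (-11 - (4)·-1.370 - (-2)·-1.344 - (2)·0.919) / (10) = -1.005
  x_3 = (-7 - (-3)·-1.370 - (-3)·-1.005 - (1)·0.919) / (9) = -1.672
  x_4 = (12 - (-2)·-1.370 - (4)·-1.005 - (-2)·-1.672) / (11) = 0.903
Change: (-0.370, -0.305, -0.328, -0.016) → max |·| = 0.370

0.370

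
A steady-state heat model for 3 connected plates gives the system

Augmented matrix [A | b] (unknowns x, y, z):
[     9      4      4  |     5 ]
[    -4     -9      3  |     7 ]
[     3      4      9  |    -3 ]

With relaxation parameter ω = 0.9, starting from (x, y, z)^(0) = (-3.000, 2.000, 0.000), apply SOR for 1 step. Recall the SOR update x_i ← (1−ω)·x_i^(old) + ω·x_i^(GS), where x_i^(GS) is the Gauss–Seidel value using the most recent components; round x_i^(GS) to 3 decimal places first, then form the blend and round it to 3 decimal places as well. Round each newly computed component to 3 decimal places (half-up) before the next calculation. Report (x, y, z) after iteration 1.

Iteration 1:
  x: GS value = (5 - (4)·2.000 - (4)·0.000) / (9) = -0.333;  x ← (1−ω)·-3.000 + ω·-0.333 = -0.600
  y: GS value = (7 - (-4)·-0.600 - (3)·0.000) / (-9) = -0.511;  y ← (1−ω)·2.000 + ω·-0.511 = -0.260
  z: GS value = (-3 - (3)·-0.600 - (4)·-0.260) / (9) = -0.018;  z ← (1−ω)·0.000 + ω·-0.018 = -0.016

(-0.600, -0.260, -0.016)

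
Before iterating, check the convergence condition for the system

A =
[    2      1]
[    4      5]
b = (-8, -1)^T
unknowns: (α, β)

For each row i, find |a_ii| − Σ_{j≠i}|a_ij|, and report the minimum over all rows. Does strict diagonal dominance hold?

1

row 1: |2| − (1) = 1
row 2: |5| − (4) = 1
minimum over rows = 1 → strictly diagonally dominant (convergence guaranteed)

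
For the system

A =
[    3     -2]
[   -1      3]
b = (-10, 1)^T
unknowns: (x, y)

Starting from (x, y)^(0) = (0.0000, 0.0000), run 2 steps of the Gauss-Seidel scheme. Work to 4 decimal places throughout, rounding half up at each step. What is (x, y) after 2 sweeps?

Iteration 1:
  x = (-10 - (-2)·0.0000) / (3) = -3.3333
  y = (1 - (-1)·-3.3333) / (3) = -0.7778
Iteration 2:
  x = (-10 - (-2)·-0.7778) / (3) = -3.8519
  y = (1 - (-1)·-3.8519) / (3) = -0.9506

(-3.8519, -0.9506)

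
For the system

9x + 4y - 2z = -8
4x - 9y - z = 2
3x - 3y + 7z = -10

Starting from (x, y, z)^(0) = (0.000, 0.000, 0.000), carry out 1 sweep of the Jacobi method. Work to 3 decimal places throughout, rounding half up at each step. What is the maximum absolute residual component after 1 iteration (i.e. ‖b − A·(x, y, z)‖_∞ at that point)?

Iteration 1:
  x = (-8 - (4)·0.000 - (-2)·0.000) / (9) = -0.889
  y = (2 - (4)·0.000 - (-1)·0.000) / (-9) = -0.222
  z = (-10 - (3)·0.000 - (-3)·0.000) / (7) = -1.429
Residual b − A·x = (-1.969, 2.129, 2.004); ∞-norm = 2.129

2.129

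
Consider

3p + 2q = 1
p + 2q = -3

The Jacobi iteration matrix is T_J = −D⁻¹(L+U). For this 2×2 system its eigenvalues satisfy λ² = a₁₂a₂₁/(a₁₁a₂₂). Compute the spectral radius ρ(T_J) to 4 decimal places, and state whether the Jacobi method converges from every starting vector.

0.5774

a₁₂a₂₁/(a₁₁a₂₂) = (2)·(1) / ((3)·(2)) = 0.333333
ρ = √|0.333333| = √0.333333 = 0.5774
ρ < 1, so Jacobi converges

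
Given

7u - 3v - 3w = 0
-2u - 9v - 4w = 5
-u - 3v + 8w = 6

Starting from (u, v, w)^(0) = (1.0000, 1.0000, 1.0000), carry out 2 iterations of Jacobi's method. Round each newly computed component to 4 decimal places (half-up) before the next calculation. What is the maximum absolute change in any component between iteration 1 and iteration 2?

Iteration 1:
  u = (0 - (-3)·1.0000 - (-3)·1.0000) / (7) = 0.8571
  v = (5 - (-2)·1.0000 - (-4)·1.0000) / (-9) = -1.2222
  w = (6 - (-1)·1.0000 - (-3)·1.0000) / (8) = 1.2500
Iteration 2:
  u = (0 - (-3)·-1.2222 - (-3)·1.2500) / (7) = 0.0119
  v = (5 - (-2)·0.8571 - (-4)·1.2500) / (-9) = -1.3016
  w = (6 - (-1)·0.8571 - (-3)·-1.2222) / (8) = 0.3988
Change: (-0.8452, -0.0794, -0.8512) → max |·| = 0.8512

0.8512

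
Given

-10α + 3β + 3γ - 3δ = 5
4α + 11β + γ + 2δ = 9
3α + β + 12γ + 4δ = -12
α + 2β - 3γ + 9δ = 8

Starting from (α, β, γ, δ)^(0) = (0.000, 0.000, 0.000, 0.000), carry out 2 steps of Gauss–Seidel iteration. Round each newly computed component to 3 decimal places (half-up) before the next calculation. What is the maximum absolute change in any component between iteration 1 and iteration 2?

Iteration 1:
  α = (5 - (3)·0.000 - (3)·0.000 - (-3)·0.000) / (-10) = -0.500
  β = (9 - (4)·-0.500 - (1)·0.000 - (2)·0.000) / (11) = 1.000
  γ = (-12 - (3)·-0.500 - (1)·1.000 - (4)·0.000) / (12) = -0.958
  δ = (8 - (1)·-0.500 - (2)·1.000 - (-3)·-0.958) / (9) = 0.403
Iteration 2:
  α = (5 - (3)·1.000 - (3)·-0.958 - (-3)·0.403) / (-10) = -0.608
  β = (9 - (4)·-0.608 - (1)·-0.958 - (2)·0.403) / (11) = 1.053
  γ = (-12 - (3)·-0.608 - (1)·1.053 - (4)·0.403) / (12) = -1.070
  δ = (8 - (1)·-0.608 - (2)·1.053 - (-3)·-1.070) / (9) = 0.366
Change: (-0.108, 0.053, -0.112, -0.037) → max |·| = 0.112

0.112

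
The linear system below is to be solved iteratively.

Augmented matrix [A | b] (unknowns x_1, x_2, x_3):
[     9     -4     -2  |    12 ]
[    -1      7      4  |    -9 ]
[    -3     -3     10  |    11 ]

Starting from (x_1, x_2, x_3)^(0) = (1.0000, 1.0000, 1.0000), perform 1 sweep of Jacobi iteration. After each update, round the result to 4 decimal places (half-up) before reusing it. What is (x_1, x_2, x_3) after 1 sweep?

Iteration 1:
  x_1 = (12 - (-4)·1.0000 - (-2)·1.0000) / (9) = 2.0000
  x_2 = (-9 - (-1)·1.0000 - (4)·1.0000) / (7) = -1.7143
  x_3 = (11 - (-3)·1.0000 - (-3)·1.0000) / (10) = 1.7000

(2.0000, -1.7143, 1.7000)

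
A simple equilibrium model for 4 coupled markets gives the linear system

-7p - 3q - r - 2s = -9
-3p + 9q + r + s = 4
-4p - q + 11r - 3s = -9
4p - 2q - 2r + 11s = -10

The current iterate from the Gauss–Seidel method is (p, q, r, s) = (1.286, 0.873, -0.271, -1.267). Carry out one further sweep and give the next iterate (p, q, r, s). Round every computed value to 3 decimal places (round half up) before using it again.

(1.312, 1.053, -0.591, -1.302)

One sweep:
  p = (-9 - (-3)·0.873 - (-1)·-0.271 - (-2)·-1.267) / (-7) = 1.312
  q = (4 - (-3)·1.312 - (1)·-0.271 - (1)·-1.267) / (9) = 1.053
  r = (-9 - (-4)·1.312 - (-1)·1.053 - (-3)·-1.267) / (11) = -0.591
  s = (-10 - (4)·1.312 - (-2)·1.053 - (-2)·-0.591) / (11) = -1.302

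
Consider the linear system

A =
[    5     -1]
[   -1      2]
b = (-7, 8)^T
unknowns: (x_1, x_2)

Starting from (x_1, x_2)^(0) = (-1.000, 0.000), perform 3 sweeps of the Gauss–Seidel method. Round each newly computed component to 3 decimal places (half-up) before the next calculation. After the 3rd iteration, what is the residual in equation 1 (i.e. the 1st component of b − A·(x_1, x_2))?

Iteration 1:
  x_1 = (-7 - (-1)·0.000) / (5) = -1.400
  x_2 = (8 - (-1)·-1.400) / (2) = 3.300
Iteration 2:
  x_1 = (-7 - (-1)·3.300) / (5) = -0.740
  x_2 = (8 - (-1)·-0.740) / (2) = 3.630
Iteration 3:
  x_1 = (-7 - (-1)·3.630) / (5) = -0.674
  x_2 = (8 - (-1)·-0.674) / (2) = 3.663
Residual b − A·x = (0.033, 0.000)

0.033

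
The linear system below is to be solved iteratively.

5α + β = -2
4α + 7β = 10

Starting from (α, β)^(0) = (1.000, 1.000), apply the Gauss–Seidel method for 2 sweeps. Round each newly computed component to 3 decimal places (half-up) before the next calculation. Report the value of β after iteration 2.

1.859

Iteration 1:
  α = (-2 - (1)·1.000) / (5) = -0.600
  β = (10 - (4)·-0.600) / (7) = 1.771
Iteration 2:
  α = (-2 - (1)·1.771) / (5) = -0.754
  β = (10 - (4)·-0.754) / (7) = 1.859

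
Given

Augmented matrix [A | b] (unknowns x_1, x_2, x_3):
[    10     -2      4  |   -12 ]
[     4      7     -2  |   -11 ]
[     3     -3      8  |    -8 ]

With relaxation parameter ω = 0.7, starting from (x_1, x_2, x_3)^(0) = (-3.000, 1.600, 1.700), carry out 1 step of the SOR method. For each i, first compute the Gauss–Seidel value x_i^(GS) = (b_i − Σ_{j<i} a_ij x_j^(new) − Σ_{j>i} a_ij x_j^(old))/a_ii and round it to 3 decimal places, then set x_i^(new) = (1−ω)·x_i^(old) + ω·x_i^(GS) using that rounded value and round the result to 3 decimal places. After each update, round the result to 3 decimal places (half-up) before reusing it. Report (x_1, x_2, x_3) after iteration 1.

(-1.992, 0.517, 0.469)

Iteration 1:
  x_1: GS value = (-12 - (-2)·1.600 - (4)·1.700) / (10) = -1.560;  x_1 ← (1−ω)·-3.000 + ω·-1.560 = -1.992
  x_2: GS value = (-11 - (4)·-1.992 - (-2)·1.700) / (7) = 0.053;  x_2 ← (1−ω)·1.600 + ω·0.053 = 0.517
  x_3: GS value = (-8 - (3)·-1.992 - (-3)·0.517) / (8) = -0.059;  x_3 ← (1−ω)·1.700 + ω·-0.059 = 0.469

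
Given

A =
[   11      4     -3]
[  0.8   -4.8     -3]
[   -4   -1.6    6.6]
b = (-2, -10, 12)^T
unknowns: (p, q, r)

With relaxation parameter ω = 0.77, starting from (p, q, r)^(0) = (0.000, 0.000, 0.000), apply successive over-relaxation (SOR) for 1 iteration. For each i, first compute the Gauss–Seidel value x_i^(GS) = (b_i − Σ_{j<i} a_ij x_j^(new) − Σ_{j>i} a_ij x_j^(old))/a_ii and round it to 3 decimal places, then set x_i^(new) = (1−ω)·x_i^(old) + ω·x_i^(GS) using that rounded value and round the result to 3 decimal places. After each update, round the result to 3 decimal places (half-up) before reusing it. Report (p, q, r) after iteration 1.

(-0.140, 1.586, 1.631)

Iteration 1:
  p: GS value = (-2 - (4)·0.000 - (-3)·0.000) / (11) = -0.182;  p ← (1−ω)·0.000 + ω·-0.182 = -0.140
  q: GS value = (-10 - (0.8)·-0.140 - (-3)·0.000) / (-4.8) = 2.060;  q ← (1−ω)·0.000 + ω·2.060 = 1.586
  r: GS value = (12 - (-4)·-0.140 - (-1.6)·1.586) / (6.6) = 2.118;  r ← (1−ω)·0.000 + ω·2.118 = 1.631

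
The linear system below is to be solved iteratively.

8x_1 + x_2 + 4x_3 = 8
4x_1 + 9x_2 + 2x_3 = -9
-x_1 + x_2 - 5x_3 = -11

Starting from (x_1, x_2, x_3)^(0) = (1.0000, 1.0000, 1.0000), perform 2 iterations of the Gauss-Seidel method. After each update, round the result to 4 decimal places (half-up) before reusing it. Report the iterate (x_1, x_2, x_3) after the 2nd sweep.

Iteration 1:
  x_1 = (8 - (1)·1.0000 - (4)·1.0000) / (8) = 0.3750
  x_2 = (-9 - (4)·0.3750 - (2)·1.0000) / (9) = -1.3889
  x_3 = (-11 - (-1)·0.3750 - (1)·-1.3889) / (-5) = 1.8472
Iteration 2:
  x_1 = (8 - (1)·-1.3889 - (4)·1.8472) / (8) = 0.2500
  x_2 = (-9 - (4)·0.2500 - (2)·1.8472) / (9) = -1.5216
  x_3 = (-11 - (-1)·0.2500 - (1)·-1.5216) / (-5) = 1.8457

(0.2500, -1.5216, 1.8457)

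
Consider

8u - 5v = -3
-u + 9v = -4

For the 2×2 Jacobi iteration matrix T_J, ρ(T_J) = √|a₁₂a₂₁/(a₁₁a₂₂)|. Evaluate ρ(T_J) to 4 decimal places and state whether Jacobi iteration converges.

0.2635

a₁₂a₂₁/(a₁₁a₂₂) = (-5)·(-1) / ((8)·(9)) = 0.069444
ρ = √|0.069444| = √0.069444 = 0.2635
ρ < 1, so Jacobi converges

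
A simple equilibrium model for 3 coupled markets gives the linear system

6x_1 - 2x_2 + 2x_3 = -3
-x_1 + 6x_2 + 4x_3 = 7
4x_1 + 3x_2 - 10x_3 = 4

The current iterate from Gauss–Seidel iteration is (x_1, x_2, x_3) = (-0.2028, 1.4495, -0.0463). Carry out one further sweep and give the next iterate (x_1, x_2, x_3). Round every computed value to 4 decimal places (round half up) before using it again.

(-0.0014, 1.1973, -0.0414)

One sweep:
  x_1 = (-3 - (-2)·1.4495 - (2)·-0.0463) / (6) = -0.0014
  x_2 = (7 - (-1)·-0.0014 - (4)·-0.0463) / (6) = 1.1973
  x_3 = (4 - (4)·-0.0014 - (3)·1.1973) / (-10) = -0.0414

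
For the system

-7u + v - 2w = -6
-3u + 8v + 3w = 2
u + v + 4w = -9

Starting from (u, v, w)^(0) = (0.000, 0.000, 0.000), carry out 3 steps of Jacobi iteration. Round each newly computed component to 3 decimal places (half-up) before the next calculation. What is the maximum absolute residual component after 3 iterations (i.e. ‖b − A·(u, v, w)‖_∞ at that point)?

2.115

Iteration 1:
  u = (-6 - (1)·0.000 - (-2)·0.000) / (-7) = 0.857
  v = (2 - (-3)·0.000 - (3)·0.000) / (8) = 0.250
  w = (-9 - (1)·0.000 - (1)·0.000) / (4) = -2.250
Iteration 2:
  u = (-6 - (1)·0.250 - (-2)·-2.250) / (-7) = 1.536
  v = (2 - (-3)·0.857 - (3)·-2.250) / (8) = 1.415
  w = (-9 - (1)·0.857 - (1)·0.250) / (4) = -2.527
Iteration 3:
  u = (-6 - (1)·1.415 - (-2)·-2.527) / (-7) = 1.781
  v = (2 - (-3)·1.536 - (3)·-2.527) / (8) = 1.774
  w = (-9 - (1)·1.536 - (1)·1.415) / (4) = -2.988
Residual b − A·x = (-1.283, 2.115, -0.603); ∞-norm = 2.115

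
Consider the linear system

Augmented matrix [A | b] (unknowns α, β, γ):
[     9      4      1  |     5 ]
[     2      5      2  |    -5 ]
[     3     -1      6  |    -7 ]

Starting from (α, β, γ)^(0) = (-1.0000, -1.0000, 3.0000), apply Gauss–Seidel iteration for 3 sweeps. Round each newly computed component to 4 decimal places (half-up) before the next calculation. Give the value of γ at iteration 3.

-1.8869

Iteration 1:
  α = (5 - (4)·-1.0000 - (1)·3.0000) / (9) = 0.6667
  β = (-5 - (2)·0.6667 - (2)·3.0000) / (5) = -2.4667
  γ = (-7 - (3)·0.6667 - (-1)·-2.4667) / (6) = -1.9111
Iteration 2:
  α = (5 - (4)·-2.4667 - (1)·-1.9111) / (9) = 1.8642
  β = (-5 - (2)·1.8642 - (2)·-1.9111) / (5) = -0.9812
  γ = (-7 - (3)·1.8642 - (-1)·-0.9812) / (6) = -2.2623
Iteration 3:
  α = (5 - (4)·-0.9812 - (1)·-2.2623) / (9) = 1.2430
  β = (-5 - (2)·1.2430 - (2)·-2.2623) / (5) = -0.5923
  γ = (-7 - (3)·1.2430 - (-1)·-0.5923) / (6) = -1.8869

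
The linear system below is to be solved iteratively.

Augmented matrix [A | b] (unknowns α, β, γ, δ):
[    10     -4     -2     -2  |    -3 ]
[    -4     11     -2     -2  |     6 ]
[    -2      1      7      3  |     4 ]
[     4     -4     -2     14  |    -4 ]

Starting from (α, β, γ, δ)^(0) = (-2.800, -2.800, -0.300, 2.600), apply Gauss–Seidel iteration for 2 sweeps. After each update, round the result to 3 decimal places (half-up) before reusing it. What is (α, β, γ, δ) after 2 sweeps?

(-0.228, 0.304, 0.448, -0.070)

Iteration 1:
  α = (-3 - (-4)·-2.800 - (-2)·-0.300 - (-2)·2.600) / (10) = -0.960
  β = (6 - (-4)·-0.960 - (-2)·-0.300 - (-2)·2.600) / (11) = 0.615
  γ = (4 - (-2)·-0.960 - (1)·0.615 - (3)·2.600) / (7) = -0.905
  δ = (-4 - (4)·-0.960 - (-4)·0.615 - (-2)·-0.905) / (14) = 0.035
Iteration 2:
  α = (-3 - (-4)·0.615 - (-2)·-0.905 - (-2)·0.035) / (10) = -0.228
  β = (6 - (-4)·-0.228 - (-2)·-0.905 - (-2)·0.035) / (11) = 0.304
  γ = (4 - (-2)·-0.228 - (1)·0.304 - (3)·0.035) / (7) = 0.448
  δ = (-4 - (4)·-0.228 - (-4)·0.304 - (-2)·0.448) / (14) = -0.070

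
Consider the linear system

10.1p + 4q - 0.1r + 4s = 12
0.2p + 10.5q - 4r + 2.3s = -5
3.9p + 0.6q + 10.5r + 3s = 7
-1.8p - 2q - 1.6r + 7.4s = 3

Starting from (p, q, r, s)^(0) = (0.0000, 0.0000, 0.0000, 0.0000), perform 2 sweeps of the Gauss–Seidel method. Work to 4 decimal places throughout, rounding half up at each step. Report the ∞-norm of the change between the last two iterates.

Iteration 1:
  p = (12 - (4)·0.0000 - (-0.1)·0.0000 - (4)·0.0000) / (10.1) = 1.1881
  q = (-5 - (0.2)·1.1881 - (-4)·0.0000 - (2.3)·0.0000) / (10.5) = -0.4988
  r = (7 - (3.9)·1.1881 - (0.6)·-0.4988 - (3)·0.0000) / (10.5) = 0.2539
  s = (3 - (-1.8)·1.1881 - (-2)·-0.4988 - (-1.6)·0.2539) / (7.4) = 0.6145
Iteration 2:
  p = (12 - (4)·-0.4988 - (-0.1)·0.2539 - (4)·0.6145) / (10.1) = 1.1448
  q = (-5 - (0.2)·1.1448 - (-4)·0.2539 - (2.3)·0.6145) / (10.5) = -0.5359
  r = (7 - (3.9)·1.1448 - (0.6)·-0.5359 - (3)·0.6145) / (10.5) = 0.0965
  s = (3 - (-1.8)·1.1448 - (-2)·-0.5359 - (-1.6)·0.0965) / (7.4) = 0.5599
Change: (-0.0433, -0.0371, -0.1574, -0.0546) → max |·| = 0.1574

0.1574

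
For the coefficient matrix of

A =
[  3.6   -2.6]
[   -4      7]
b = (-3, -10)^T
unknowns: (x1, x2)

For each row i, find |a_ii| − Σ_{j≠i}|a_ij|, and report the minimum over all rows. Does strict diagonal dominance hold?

1

row 1: |3.6| − (2.6) = 1
row 2: |7| − (4) = 3
minimum over rows = 1 → strictly diagonally dominant (convergence guaranteed)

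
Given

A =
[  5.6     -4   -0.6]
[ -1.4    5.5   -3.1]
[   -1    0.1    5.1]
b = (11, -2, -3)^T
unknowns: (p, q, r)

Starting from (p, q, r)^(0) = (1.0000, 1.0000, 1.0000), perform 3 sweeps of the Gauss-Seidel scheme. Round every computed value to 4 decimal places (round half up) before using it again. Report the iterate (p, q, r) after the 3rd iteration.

(2.1457, 0.1362, -0.1702)

Iteration 1:
  p = (11 - (-4)·1.0000 - (-0.6)·1.0000) / (5.6) = 2.7857
  q = (-2 - (-1.4)·2.7857 - (-3.1)·1.0000) / (5.5) = 0.9091
  r = (-3 - (-1)·2.7857 - (0.1)·0.9091) / (5.1) = -0.0598
Iteration 2:
  p = (11 - (-4)·0.9091 - (-0.6)·-0.0598) / (5.6) = 2.6072
  q = (-2 - (-1.4)·2.6072 - (-3.1)·-0.0598) / (5.5) = 0.2663
  r = (-3 - (-1)·2.6072 - (0.1)·0.2663) / (5.1) = -0.0822
Iteration 3:
  p = (11 - (-4)·0.2663 - (-0.6)·-0.0822) / (5.6) = 2.1457
  q = (-2 - (-1.4)·2.1457 - (-3.1)·-0.0822) / (5.5) = 0.1362
  r = (-3 - (-1)·2.1457 - (0.1)·0.1362) / (5.1) = -0.1702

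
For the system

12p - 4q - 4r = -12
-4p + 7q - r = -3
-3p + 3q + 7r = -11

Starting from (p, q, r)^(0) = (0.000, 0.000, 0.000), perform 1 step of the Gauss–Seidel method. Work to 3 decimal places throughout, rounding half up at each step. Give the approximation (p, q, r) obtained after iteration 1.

(-1.000, -1.000, -1.571)

Iteration 1:
  p = (-12 - (-4)·0.000 - (-4)·0.000) / (12) = -1.000
  q = (-3 - (-4)·-1.000 - (-1)·0.000) / (7) = -1.000
  r = (-11 - (-3)·-1.000 - (3)·-1.000) / (7) = -1.571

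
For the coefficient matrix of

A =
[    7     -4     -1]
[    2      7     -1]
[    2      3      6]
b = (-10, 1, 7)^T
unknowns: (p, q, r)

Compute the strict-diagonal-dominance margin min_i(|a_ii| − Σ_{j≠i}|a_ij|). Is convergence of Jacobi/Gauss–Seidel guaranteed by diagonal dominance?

1

row 1: |7| − (4+1) = 2
row 2: |7| − (2+1) = 4
row 3: |6| − (2+3) = 1
minimum over rows = 1 → strictly diagonally dominant (convergence guaranteed)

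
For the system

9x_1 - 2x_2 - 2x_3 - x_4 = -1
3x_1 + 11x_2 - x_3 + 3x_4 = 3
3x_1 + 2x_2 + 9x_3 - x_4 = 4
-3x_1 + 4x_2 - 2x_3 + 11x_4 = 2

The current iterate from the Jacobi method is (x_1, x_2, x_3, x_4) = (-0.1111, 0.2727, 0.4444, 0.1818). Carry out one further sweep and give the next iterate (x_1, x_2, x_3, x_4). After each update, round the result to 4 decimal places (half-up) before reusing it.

One sweep:
  x_1 = (-1 - (-2)·0.2727 - (-2)·0.4444 - (-1)·0.1818) / (9) = 0.0684
  x_2 = (3 - (3)·-0.1111 - (-1)·0.4444 - (3)·0.1818) / (11) = 0.2938
  x_3 = (4 - (3)·-0.1111 - (2)·0.2727 - (-1)·0.1818) / (9) = 0.4411
  x_4 = (2 - (-3)·-0.1111 - (4)·0.2727 - (-2)·0.4444) / (11) = 0.1332

(0.0684, 0.2938, 0.4411, 0.1332)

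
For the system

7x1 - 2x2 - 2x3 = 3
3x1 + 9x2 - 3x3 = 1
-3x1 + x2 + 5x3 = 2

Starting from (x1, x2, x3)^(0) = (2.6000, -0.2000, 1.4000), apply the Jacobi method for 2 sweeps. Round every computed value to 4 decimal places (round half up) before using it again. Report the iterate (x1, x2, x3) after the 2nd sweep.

Iteration 1:
  x1 = (3 - (-2)·-0.2000 - (-2)·1.4000) / (7) = 0.7714
  x2 = (1 - (3)·2.6000 - (-3)·1.4000) / (9) = -0.2889
  x3 = (2 - (-3)·2.6000 - (1)·-0.2000) / (5) = 2.0000
Iteration 2:
  x1 = (3 - (-2)·-0.2889 - (-2)·2.0000) / (7) = 0.9175
  x2 = (1 - (3)·0.7714 - (-3)·2.0000) / (9) = 0.5206
  x3 = (2 - (-3)·0.7714 - (1)·-0.2889) / (5) = 0.9206

(0.9175, 0.5206, 0.9206)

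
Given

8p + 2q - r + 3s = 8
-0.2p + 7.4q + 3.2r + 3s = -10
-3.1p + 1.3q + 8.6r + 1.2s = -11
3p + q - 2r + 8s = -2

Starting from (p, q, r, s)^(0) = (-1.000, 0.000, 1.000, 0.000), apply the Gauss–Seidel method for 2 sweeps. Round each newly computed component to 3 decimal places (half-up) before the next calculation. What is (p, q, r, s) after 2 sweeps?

(1.589, -0.800, -0.501, -0.871)

Iteration 1:
  p = (8 - (2)·0.000 - (-1)·1.000 - (3)·0.000) / (8) = 1.125
  q = (-10 - (-0.2)·1.125 - (3.2)·1.000 - (3)·0.000) / (7.4) = -1.753
  r = (-11 - (-3.1)·1.125 - (1.3)·-1.753 - (1.2)·0.000) / (8.6) = -0.609
  s = (-2 - (3)·1.125 - (1)·-1.753 - (-2)·-0.609) / (8) = -0.605
Iteration 2:
  p = (8 - (2)·-1.753 - (-1)·-0.609 - (3)·-0.605) / (8) = 1.589
  q = (-10 - (-0.2)·1.589 - (3.2)·-0.609 - (3)·-0.605) / (7.4) = -0.800
  r = (-11 - (-3.1)·1.589 - (1.3)·-0.800 - (1.2)·-0.605) / (8.6) = -0.501
  s = (-2 - (3)·1.589 - (1)·-0.800 - (-2)·-0.501) / (8) = -0.871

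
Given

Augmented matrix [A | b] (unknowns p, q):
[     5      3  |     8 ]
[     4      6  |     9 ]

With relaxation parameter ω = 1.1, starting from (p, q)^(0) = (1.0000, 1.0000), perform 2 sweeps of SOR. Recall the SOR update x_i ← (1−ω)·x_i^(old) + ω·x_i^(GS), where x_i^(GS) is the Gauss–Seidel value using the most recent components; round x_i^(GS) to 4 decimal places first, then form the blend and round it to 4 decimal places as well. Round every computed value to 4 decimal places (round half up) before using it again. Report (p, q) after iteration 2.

(1.1210, 0.7463)

Iteration 1:
  p: GS value = (8 - (3)·1.0000) / (5) = 1.0000;  p ← (1−ω)·1.0000 + ω·1.0000 = 1.0000
  q: GS value = (9 - (4)·1.0000) / (6) = 0.8333;  q ← (1−ω)·1.0000 + ω·0.8333 = 0.8166
Iteration 2:
  p: GS value = (8 - (3)·0.8166) / (5) = 1.1100;  p ← (1−ω)·1.0000 + ω·1.1100 = 1.1210
  q: GS value = (9 - (4)·1.1210) / (6) = 0.7527;  q ← (1−ω)·0.8166 + ω·0.7527 = 0.7463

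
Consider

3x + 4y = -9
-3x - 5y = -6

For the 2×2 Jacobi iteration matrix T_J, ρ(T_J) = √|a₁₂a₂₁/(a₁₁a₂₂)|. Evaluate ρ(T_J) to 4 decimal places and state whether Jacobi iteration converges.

0.8944

a₁₂a₂₁/(a₁₁a₂₂) = (4)·(-3) / ((3)·(-5)) = 0.800000
ρ = √|0.800000| = √0.800000 = 0.8944
ρ < 1, so Jacobi converges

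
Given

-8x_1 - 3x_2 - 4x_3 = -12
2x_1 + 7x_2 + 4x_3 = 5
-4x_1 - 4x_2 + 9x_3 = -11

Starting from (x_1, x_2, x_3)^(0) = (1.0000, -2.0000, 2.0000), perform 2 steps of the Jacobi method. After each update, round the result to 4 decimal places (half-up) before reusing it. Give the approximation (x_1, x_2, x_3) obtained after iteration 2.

(2.6012, 1.3095, -0.9841)

Iteration 1:
  x_1 = (-12 - (-3)·-2.0000 - (-4)·2.0000) / (-8) = 1.2500
  x_2 = (5 - (2)·1.0000 - (4)·2.0000) / (7) = -0.7143
  x_3 = (-11 - (-4)·1.0000 - (-4)·-2.0000) / (9) = -1.6667
Iteration 2:
  x_1 = (-12 - (-3)·-0.7143 - (-4)·-1.6667) / (-8) = 2.6012
  x_2 = (5 - (2)·1.2500 - (4)·-1.6667) / (7) = 1.3095
  x_3 = (-11 - (-4)·1.2500 - (-4)·-0.7143) / (9) = -0.9841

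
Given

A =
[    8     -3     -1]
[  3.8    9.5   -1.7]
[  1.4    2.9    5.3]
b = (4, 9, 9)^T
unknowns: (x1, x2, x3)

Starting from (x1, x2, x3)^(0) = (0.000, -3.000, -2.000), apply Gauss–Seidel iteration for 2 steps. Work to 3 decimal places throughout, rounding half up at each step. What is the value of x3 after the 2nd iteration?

Iteration 1:
  x1 = (4 - (-3)·-3.000 - (-1)·-2.000) / (8) = -0.875
  x2 = (9 - (3.8)·-0.875 - (-1.7)·-2.000) / (9.5) = 0.939
  x3 = (9 - (1.4)·-0.875 - (2.9)·0.939) / (5.3) = 1.415
Iteration 2:
  x1 = (4 - (-3)·0.939 - (-1)·1.415) / (8) = 1.029
  x2 = (9 - (3.8)·1.029 - (-1.7)·1.415) / (9.5) = 0.789
  x3 = (9 - (1.4)·1.029 - (2.9)·0.789) / (5.3) = 0.995

0.995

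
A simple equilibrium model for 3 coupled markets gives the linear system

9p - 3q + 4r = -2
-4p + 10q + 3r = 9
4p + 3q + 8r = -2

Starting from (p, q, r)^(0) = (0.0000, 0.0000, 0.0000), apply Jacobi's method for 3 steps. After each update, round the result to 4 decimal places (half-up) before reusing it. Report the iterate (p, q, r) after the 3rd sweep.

(0.2849, 1.1185, -0.6767)

Iteration 1:
  p = (-2 - (-3)·0.0000 - (4)·0.0000) / (9) = -0.2222
  q = (9 - (-4)·0.0000 - (3)·0.0000) / (10) = 0.9000
  r = (-2 - (4)·0.0000 - (3)·0.0000) / (8) = -0.2500
Iteration 2:
  p = (-2 - (-3)·0.9000 - (4)·-0.2500) / (9) = 0.1889
  q = (9 - (-4)·-0.2222 - (3)·-0.2500) / (10) = 0.8861
  r = (-2 - (4)·-0.2222 - (3)·0.9000) / (8) = -0.4764
Iteration 3:
  p = (-2 - (-3)·0.8861 - (4)·-0.4764) / (9) = 0.2849
  q = (9 - (-4)·0.1889 - (3)·-0.4764) / (10) = 1.1185
  r = (-2 - (4)·0.1889 - (3)·0.8861) / (8) = -0.6767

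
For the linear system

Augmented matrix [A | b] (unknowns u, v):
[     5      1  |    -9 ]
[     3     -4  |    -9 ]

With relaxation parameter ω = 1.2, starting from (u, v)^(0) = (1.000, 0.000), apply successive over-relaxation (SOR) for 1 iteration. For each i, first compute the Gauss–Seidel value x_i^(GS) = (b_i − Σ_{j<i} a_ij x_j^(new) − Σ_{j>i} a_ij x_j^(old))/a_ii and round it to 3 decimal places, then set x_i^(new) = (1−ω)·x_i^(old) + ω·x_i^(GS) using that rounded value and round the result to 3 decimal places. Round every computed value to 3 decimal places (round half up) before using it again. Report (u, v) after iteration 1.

Iteration 1:
  u: GS value = (-9 - (1)·0.000) / (5) = -1.800;  u ← (1−ω)·1.000 + ω·-1.800 = -2.360
  v: GS value = (-9 - (3)·-2.360) / (-4) = 0.480;  v ← (1−ω)·0.000 + ω·0.480 = 0.576

(-2.360, 0.576)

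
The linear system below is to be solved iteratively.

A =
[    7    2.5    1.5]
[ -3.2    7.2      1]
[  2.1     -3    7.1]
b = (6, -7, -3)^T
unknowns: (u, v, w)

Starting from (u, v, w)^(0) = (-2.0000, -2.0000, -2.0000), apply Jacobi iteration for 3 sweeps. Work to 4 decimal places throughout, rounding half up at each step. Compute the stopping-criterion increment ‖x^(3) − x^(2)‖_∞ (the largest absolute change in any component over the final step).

Iteration 1:
  u = (6 - (2.5)·-2.0000 - (1.5)·-2.0000) / (7) = 2.0000
  v = (-7 - (-3.2)·-2.0000 - (1)·-2.0000) / (7.2) = -1.5833
  w = (-3 - (2.1)·-2.0000 - (-3)·-2.0000) / (7.1) = -0.6761
Iteration 2:
  u = (6 - (2.5)·-1.5833 - (1.5)·-0.6761) / (7) = 1.5675
  v = (-7 - (-3.2)·2.0000 - (1)·-0.6761) / (7.2) = 0.0106
  w = (-3 - (2.1)·2.0000 - (-3)·-1.5833) / (7.1) = -1.6831
Iteration 3:
  u = (6 - (2.5)·0.0106 - (1.5)·-1.6831) / (7) = 1.2140
  v = (-7 - (-3.2)·1.5675 - (1)·-1.6831) / (7.2) = -0.0418
  w = (-3 - (2.1)·1.5675 - (-3)·0.0106) / (7.1) = -0.8817
Change: (-0.3535, -0.0524, 0.8014) → max |·| = 0.8014

0.8014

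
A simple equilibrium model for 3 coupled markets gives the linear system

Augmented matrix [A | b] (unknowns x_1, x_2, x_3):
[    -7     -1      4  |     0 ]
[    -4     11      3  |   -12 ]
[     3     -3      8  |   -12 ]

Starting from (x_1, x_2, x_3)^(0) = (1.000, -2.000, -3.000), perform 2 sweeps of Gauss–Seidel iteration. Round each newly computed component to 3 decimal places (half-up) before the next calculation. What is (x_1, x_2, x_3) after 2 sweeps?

Iteration 1:
  x_1 = (0 - (-1)·-2.000 - (4)·-3.000) / (-7) = -1.429
  x_2 = (-12 - (-4)·-1.429 - (3)·-3.000) / (11) = -0.792
  x_3 = (-12 - (3)·-1.429 - (-3)·-0.792) / (8) = -1.261
Iteration 2:
  x_1 = (0 - (-1)·-0.792 - (4)·-1.261) / (-7) = -0.607
  x_2 = (-12 - (-4)·-0.607 - (3)·-1.261) / (11) = -0.968
  x_3 = (-12 - (3)·-0.607 - (-3)·-0.968) / (8) = -1.635

(-0.607, -0.968, -1.635)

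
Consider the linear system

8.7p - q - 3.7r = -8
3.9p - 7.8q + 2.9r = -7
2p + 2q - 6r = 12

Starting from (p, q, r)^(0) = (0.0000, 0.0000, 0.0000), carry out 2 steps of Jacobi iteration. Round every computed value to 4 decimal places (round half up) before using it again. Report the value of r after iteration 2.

-2.0074

Iteration 1:
  p = (-8 - (-1)·0.0000 - (-3.7)·0.0000) / (8.7) = -0.9195
  q = (-7 - (3.9)·0.0000 - (2.9)·0.0000) / (-7.8) = 0.8974
  r = (12 - (2)·0.0000 - (2)·0.0000) / (-6) = -2.0000
Iteration 2:
  p = (-8 - (-1)·0.8974 - (-3.7)·-2.0000) / (8.7) = -1.6670
  q = (-7 - (3.9)·-0.9195 - (2.9)·-2.0000) / (-7.8) = -0.3059
  r = (12 - (2)·-0.9195 - (2)·0.8974) / (-6) = -2.0074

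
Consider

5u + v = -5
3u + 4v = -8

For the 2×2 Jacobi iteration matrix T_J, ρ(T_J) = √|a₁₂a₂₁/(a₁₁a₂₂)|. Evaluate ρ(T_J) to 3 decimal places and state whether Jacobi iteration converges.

0.387

a₁₂a₂₁/(a₁₁a₂₂) = (1)·(3) / ((5)·(4)) = 0.150000
ρ = √|0.150000| = √0.150000 = 0.387
ρ < 1, so Jacobi converges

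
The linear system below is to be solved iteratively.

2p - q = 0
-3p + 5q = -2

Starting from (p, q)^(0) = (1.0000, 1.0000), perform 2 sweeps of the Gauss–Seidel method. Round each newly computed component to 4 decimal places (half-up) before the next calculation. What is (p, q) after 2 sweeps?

Iteration 1:
  p = (0 - (-1)·1.0000) / (2) = 0.5000
  q = (-2 - (-3)·0.5000) / (5) = -0.1000
Iteration 2:
  p = (0 - (-1)·-0.1000) / (2) = -0.0500
  q = (-2 - (-3)·-0.0500) / (5) = -0.4300

(-0.0500, -0.4300)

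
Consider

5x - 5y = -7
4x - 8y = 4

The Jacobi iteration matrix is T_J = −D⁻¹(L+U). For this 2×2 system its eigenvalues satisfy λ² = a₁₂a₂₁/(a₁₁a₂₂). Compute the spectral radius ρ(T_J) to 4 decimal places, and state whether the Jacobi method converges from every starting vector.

a₁₂a₂₁/(a₁₁a₂₂) = (-5)·(4) / ((5)·(-8)) = 0.500000
ρ = √|0.500000| = √0.500000 = 0.7071
ρ < 1, so Jacobi converges

0.7071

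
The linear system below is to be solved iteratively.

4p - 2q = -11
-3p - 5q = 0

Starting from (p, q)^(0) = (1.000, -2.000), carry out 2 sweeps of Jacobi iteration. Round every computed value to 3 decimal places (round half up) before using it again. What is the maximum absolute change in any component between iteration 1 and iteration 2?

2.850

Iteration 1:
  p = (-11 - (-2)·-2.000) / (4) = -3.750
  q = (0 - (-3)·1.000) / (-5) = -0.600
Iteration 2:
  p = (-11 - (-2)·-0.600) / (4) = -3.050
  q = (0 - (-3)·-3.750) / (-5) = 2.250
Change: (0.700, 2.850) → max |·| = 2.850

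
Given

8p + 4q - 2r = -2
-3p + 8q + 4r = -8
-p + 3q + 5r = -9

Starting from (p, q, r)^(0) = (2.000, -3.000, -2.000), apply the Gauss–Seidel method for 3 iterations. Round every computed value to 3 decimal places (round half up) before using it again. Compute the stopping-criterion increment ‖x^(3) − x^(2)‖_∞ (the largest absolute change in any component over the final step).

Iteration 1:
  p = (-2 - (4)·-3.000 - (-2)·-2.000) / (8) = 0.750
  q = (-8 - (-3)·0.750 - (4)·-2.000) / (8) = 0.281
  r = (-9 - (-1)·0.750 - (3)·0.281) / (5) = -1.819
Iteration 2:
  p = (-2 - (4)·0.281 - (-2)·-1.819) / (8) = -0.845
  q = (-8 - (-3)·-0.845 - (4)·-1.819) / (8) = -0.407
  r = (-9 - (-1)·-0.845 - (3)·-0.407) / (5) = -1.725
Iteration 3:
  p = (-2 - (4)·-0.407 - (-2)·-1.725) / (8) = -0.478
  q = (-8 - (-3)·-0.478 - (4)·-1.725) / (8) = -0.317
  r = (-9 - (-1)·-0.478 - (3)·-0.317) / (5) = -1.705
Change: (0.367, 0.090, 0.020) → max |·| = 0.367

0.367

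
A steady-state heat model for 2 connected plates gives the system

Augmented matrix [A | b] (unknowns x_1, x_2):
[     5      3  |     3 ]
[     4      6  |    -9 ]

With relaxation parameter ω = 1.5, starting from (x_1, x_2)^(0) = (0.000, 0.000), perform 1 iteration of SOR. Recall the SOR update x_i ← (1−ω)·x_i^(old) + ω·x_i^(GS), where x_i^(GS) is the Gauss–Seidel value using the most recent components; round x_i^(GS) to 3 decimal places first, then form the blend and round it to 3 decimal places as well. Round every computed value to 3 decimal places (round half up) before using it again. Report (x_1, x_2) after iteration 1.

(0.900, -3.150)

Iteration 1:
  x_1: GS value = (3 - (3)·0.000) / (5) = 0.600;  x_1 ← (1−ω)·0.000 + ω·0.600 = 0.900
  x_2: GS value = (-9 - (4)·0.900) / (6) = -2.100;  x_2 ← (1−ω)·0.000 + ω·-2.100 = -3.150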